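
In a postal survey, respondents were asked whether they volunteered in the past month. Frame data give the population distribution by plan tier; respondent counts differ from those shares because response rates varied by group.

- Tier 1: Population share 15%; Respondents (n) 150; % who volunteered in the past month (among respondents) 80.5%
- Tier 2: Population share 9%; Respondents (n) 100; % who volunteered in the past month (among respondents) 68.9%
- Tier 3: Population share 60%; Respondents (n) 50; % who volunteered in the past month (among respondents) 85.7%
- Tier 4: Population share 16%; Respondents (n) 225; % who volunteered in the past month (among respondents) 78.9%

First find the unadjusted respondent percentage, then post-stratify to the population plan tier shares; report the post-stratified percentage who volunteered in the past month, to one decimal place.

Without adjustment, the pooled respondent share is:
  (150/525)×80.5 + (100/525)×68.9 + (50/525)×85.7 + (225/525)×78.9 = 78.1%
Reweighting by population plan tier shares:
  0.15×80.5 + 0.09×68.9 + 0.6×85.7 + 0.16×78.9 = 82.32%

82.3%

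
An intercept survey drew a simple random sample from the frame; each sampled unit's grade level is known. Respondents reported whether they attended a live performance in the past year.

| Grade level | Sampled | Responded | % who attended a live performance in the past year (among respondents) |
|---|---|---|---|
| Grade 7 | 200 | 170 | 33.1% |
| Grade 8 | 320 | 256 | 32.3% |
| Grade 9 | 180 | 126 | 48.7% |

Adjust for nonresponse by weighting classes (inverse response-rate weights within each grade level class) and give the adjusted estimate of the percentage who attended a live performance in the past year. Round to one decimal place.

Class response rates: Grade 7 170/200 = 85%, Grade 8 256/320 = 80%, Grade 9 126/180 = 70%.
Inverse-response-rate weighting restores each class to its sampled count, so class totals weight by n_sampled:
  Grade 7: 200 × 33.1 = 6620
  Grade 8: 320 × 32.3 = 10,336
  Grade 9: 180 × 48.7 = 8766
Adjusted estimate = 25,722 / 700 = 36.7457 → 36.7%.

36.7%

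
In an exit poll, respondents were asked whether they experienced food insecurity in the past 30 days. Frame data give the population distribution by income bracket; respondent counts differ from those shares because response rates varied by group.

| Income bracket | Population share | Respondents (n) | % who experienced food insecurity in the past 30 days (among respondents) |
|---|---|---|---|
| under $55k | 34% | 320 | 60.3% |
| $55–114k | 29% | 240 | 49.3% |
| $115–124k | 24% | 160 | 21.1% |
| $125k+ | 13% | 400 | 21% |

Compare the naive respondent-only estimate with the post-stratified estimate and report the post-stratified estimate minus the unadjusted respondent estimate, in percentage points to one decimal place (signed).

Naive respondent-only estimate (weights = respondent counts):
  (320/1120)×60.3 + (240/1120)×49.3 + (160/1120)×21.1 + (400/1120)×21 = 38.3071%
Post-stratifying to population shares instead:
  0.34×60.3 + 0.29×49.3 + 0.24×21.1 + 0.13×21 = 42.593%
Difference = 42.593 − 38.3071 = 4.2859 pp.

+4.3 percentage points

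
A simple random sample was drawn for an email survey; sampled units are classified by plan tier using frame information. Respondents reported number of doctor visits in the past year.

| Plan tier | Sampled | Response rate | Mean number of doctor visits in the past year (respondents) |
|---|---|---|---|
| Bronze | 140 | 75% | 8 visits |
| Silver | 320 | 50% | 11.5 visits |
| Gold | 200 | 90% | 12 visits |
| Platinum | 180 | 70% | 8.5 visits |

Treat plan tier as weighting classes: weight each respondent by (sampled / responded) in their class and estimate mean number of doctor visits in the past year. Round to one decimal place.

Each respondent's weight = sampled/responded in their class; summing within a class gives n_sampled, so:
  Bronze: 140 × 8 = 1120
  Silver: 320 × 11.5 = 3680
  Gold: 200 × 12 = 2400
  Platinum: 180 × 8.5 = 1530
Adjusted estimate = 8730 / 840 = 10.3929 → 10.4.

10.4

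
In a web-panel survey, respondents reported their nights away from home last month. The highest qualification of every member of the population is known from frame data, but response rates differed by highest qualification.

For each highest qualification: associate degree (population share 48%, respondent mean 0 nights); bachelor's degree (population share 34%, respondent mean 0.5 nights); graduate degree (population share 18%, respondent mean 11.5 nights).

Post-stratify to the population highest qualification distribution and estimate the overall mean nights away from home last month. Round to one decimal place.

2.2

Post-stratification weights by population share, not respondent share:
  associate degree: 0.48 × 0 = 0
  bachelor's degree: 0.34 × 0.5 = 0.17
  graduate degree: 0.18 × 11.5 = 2.07
Post-stratified estimate = 2.24 → 2.2.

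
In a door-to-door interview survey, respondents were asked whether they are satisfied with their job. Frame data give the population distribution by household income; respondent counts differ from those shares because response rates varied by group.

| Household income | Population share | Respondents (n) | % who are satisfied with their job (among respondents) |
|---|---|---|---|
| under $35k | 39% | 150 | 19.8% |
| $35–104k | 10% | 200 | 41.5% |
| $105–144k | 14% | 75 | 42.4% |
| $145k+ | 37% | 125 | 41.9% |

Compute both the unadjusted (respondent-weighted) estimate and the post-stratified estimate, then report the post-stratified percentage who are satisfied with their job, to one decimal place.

33.3%

Without adjustment, the pooled respondent share is:
  (150/550)×19.8 + (200/550)×41.5 + (75/550)×42.4 + (125/550)×41.9 = 35.7955%
Post-stratified estimate weights by population shares:
  0.39×19.8 + 0.1×41.5 + 0.14×42.4 + 0.37×41.9 = 33.311%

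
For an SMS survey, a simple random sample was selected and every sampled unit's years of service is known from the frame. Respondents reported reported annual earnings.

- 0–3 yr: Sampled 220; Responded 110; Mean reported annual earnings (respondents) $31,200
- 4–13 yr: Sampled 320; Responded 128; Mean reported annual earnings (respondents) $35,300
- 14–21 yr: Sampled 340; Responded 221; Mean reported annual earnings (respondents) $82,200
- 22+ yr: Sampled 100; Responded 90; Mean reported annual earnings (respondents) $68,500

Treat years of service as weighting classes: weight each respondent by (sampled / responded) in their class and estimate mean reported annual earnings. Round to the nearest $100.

Response rates by class: 0–3 yr 110/220 = 50%, 4–13 yr 128/320 = 40%, 14–21 yr 221/340 = 65%, 22+ yr 90/100 = 90%.
With weight = n_sampled/n_responded per class, the weighted class total is n_sampled:
  0–3 yr: 220 × 31,200 = 6,864,000
  4–13 yr: 320 × 35,300 = 11,296,000
  14–21 yr: 340 × 82,200 = 27,948,000
  22+ yr: 100 × 68,500 = 6,850,000
Adjusted estimate = 52,958,000 / 980 = 54038.8 → $54,000.

$54,000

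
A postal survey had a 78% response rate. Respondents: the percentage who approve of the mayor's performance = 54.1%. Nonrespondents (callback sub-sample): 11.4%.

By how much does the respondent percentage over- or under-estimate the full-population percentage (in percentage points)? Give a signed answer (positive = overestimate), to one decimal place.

Nonresponse fraction = 1 − 0.78 = 0.22.
Bias = (nonresponse fraction) × (respondent percentage − nonrespondent percentage)
     = 0.22 × (54.1 − 11.4) = 0.22 × 42.7 = 9.394.

+9.4 percentage points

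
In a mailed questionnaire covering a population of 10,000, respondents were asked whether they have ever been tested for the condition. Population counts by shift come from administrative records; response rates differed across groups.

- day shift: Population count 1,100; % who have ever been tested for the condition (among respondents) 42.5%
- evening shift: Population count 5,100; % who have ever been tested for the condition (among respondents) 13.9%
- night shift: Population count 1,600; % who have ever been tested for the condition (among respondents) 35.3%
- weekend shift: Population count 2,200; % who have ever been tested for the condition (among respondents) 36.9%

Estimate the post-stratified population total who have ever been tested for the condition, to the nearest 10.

Apply each group's respondent rate to its population count:
  day shift: 1,100 × 42.5% = 467.5
  evening shift: 5,100 × 13.9% = 708.9
  night shift: 1,600 × 35.3% = 564.8
  weekend shift: 2,200 × 36.9% = 811.8
Estimated total = 2553 → 2,550.

2,550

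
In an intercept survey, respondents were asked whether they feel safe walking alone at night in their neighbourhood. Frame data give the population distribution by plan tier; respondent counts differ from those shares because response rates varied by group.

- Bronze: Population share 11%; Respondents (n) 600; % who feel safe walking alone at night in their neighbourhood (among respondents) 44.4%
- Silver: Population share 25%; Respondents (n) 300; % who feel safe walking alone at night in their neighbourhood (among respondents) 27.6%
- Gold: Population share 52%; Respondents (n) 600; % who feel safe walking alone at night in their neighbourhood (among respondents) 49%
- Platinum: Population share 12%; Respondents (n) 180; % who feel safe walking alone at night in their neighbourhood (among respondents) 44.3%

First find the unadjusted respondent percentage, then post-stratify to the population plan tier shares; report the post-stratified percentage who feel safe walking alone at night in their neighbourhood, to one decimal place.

Unadjusted (pooled respondent) estimate weights by respondent counts:
  (600/1680)×44.4 + (300/1680)×27.6 + (600/1680)×49 + (180/1680)×44.3 = 43.0321%
Post-stratifying to population shares instead:
  0.11×44.4 + 0.25×27.6 + 0.52×49 + 0.12×44.3 = 42.58%

42.6%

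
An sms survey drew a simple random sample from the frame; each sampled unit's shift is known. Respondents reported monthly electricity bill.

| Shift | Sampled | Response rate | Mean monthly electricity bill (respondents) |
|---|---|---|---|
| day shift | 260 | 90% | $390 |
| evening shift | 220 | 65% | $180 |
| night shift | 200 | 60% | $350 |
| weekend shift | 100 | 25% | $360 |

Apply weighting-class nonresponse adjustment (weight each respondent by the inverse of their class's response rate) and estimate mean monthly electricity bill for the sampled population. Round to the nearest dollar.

$317

With weight = n_sampled/n_responded per class, the weighted class total is n_sampled:
  day shift: 260 × 390 = 101,400
  evening shift: 220 × 180 = 39,600
  night shift: 200 × 350 = 70,000
  weekend shift: 100 × 360 = 36,000
Adjusted estimate = 247,000 / 780 = 316.667 → $317.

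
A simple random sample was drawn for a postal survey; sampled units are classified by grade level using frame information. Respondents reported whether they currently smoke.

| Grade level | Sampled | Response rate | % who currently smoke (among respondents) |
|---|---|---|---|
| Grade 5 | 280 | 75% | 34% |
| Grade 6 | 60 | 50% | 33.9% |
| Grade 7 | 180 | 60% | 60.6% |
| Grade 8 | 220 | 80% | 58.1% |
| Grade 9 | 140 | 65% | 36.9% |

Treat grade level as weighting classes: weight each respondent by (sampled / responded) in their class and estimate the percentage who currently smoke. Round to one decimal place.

Weighting each respondent by the inverse class response rate inflates each class back to its sampled size, so the class weight is n_sampled:
  Grade 5: 280 × 34 = 9520
  Grade 6: 60 × 33.9 = 2034
  Grade 7: 180 × 60.6 = 10,908
  Grade 8: 220 × 58.1 = 12,782
  Grade 9: 140 × 36.9 = 5166
Adjusted estimate = 40,410 / 880 = 45.9205 → 45.9%.

45.9%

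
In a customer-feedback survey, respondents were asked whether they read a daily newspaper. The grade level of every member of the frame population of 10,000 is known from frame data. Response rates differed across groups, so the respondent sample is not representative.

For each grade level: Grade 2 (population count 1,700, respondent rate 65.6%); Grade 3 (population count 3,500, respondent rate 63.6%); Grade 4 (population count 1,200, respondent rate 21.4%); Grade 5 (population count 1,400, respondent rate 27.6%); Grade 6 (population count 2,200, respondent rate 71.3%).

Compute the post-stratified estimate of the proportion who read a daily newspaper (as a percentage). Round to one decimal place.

55.5%

Each cell contributes population-share × respondent value:
  Grade 2: (1,700/10,000) × 65.6 = 11.152
  Grade 3: (3,500/10,000) × 63.6 = 22.26
  Grade 4: (1,200/10,000) × 21.4 = 2.568
  Grade 5: (1,400/10,000) × 27.6 = 3.864
  Grade 6: (2,200/10,000) × 71.3 = 15.686
Post-stratified estimate = 55.53 → 55.5%.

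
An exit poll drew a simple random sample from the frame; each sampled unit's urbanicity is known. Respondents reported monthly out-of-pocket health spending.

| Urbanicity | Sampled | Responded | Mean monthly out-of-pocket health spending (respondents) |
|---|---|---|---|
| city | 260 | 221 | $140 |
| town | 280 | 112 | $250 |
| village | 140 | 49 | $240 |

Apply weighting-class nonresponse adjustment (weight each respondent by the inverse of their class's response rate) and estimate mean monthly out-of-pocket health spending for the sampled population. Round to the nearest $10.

$210

Class response rates: city 221/260 = 85%, town 112/280 = 40%, village 49/140 = 35%.
Weighting each respondent by the inverse class response rate inflates each class back to its sampled size, so the class weight is n_sampled:
  city: 260 × 140 = 36,400
  town: 280 × 250 = 70,000
  village: 140 × 240 = 33,600
Adjusted estimate = 140,000 / 680 = 205.882 → $210.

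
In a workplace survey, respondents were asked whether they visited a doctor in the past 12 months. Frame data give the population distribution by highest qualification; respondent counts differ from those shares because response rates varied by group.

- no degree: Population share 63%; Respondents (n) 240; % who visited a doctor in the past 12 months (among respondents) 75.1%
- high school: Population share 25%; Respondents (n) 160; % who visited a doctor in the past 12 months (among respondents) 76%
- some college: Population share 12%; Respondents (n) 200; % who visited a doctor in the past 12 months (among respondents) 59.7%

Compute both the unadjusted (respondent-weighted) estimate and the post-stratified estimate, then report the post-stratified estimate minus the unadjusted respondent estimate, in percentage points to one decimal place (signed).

+3.3 percentage points

Without adjustment, the pooled respondent share is:
  (240/600)×75.1 + (160/600)×76 + (200/600)×59.7 = 70.2067%
Post-stratifying to population shares instead:
  0.63×75.1 + 0.25×76 + 0.12×59.7 = 73.477%
Difference = 73.477 − 70.2067 = 3.2703 pp.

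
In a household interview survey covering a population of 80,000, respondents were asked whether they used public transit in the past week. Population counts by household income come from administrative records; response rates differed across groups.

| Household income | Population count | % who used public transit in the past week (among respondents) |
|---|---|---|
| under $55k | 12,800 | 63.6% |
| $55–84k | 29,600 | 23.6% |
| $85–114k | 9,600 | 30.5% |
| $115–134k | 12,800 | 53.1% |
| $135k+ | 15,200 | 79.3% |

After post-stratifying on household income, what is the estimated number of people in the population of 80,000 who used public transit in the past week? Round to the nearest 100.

36,900

Each cell contributes its population count × the respondent rate:
  under $55k: 12,800 × 63.6% = 8140.8
  $55–84k: 29,600 × 23.6% = 6985.6
  $85–114k: 9,600 × 30.5% = 2928
  $115–134k: 12,800 × 53.1% = 6796.8
  $135k+: 15,200 × 79.3% = 12053.6
Estimated total = 36904.8 → 36,900.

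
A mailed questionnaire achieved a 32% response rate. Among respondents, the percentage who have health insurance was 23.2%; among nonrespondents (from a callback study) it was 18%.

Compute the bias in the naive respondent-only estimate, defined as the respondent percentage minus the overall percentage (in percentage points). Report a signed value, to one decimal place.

Nonresponse fraction = 1 − 0.32 = 0.68.
Bias = (nonresponse fraction) × (respondent percentage − nonrespondent percentage)
     = 0.68 × (23.2 − 18) = 0.68 × 5.2 = 3.536.

+3.5 percentage points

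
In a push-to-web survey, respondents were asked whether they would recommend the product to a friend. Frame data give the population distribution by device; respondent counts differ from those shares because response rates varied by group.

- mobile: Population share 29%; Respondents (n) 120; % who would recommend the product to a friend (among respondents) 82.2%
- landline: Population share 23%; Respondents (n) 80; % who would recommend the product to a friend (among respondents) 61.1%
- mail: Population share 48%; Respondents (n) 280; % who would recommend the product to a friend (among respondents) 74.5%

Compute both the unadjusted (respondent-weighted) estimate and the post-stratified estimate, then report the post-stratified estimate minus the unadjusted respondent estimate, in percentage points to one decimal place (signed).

Unadjusted (pooled respondent) estimate weights by respondent counts:
  (120/480)×82.2 + (80/480)×61.1 + (280/480)×74.5 = 74.1917%
Post-stratified estimate weights by population shares:
  0.29×82.2 + 0.23×61.1 + 0.48×74.5 = 73.651%
Difference = 73.651 − 74.1917 = -0.5407 pp.

-0.5 percentage points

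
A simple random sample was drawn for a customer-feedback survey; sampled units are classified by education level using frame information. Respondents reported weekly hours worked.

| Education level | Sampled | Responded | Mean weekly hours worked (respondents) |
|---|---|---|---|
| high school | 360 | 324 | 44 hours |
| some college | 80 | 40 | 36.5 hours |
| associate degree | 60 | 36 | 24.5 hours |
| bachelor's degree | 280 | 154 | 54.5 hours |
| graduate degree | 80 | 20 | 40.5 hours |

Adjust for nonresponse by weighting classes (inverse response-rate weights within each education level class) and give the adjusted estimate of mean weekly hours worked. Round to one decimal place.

Response rates by class: high school 324/360 = 90%, some college 40/80 = 50%, associate degree 36/60 = 60%, bachelor's degree 154/280 = 55%, graduate degree 20/80 = 25%.
Weighting each respondent by the inverse class response rate inflates each class back to its sampled size, so the class weight is n_sampled:
  high school: 360 × 44 = 15,840
  some college: 80 × 36.5 = 2920
  associate degree: 60 × 24.5 = 1470
  bachelor's degree: 280 × 54.5 = 15,260
  graduate degree: 80 × 40.5 = 3240
Adjusted estimate = 38,730 / 860 = 45.0349 → 45.0.

45.0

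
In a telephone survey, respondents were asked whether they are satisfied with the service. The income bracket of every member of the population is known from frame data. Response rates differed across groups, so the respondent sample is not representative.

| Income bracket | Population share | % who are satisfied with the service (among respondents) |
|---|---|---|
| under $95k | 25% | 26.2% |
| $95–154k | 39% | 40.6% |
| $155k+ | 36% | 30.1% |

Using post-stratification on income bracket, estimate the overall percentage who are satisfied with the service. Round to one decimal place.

33.2%

Reweight to the known income bracket distribution:
  under $95k: 0.25 × 26.2 = 6.55
  $95–154k: 0.39 × 40.6 = 15.834
  $155k+: 0.36 × 30.1 = 10.836
Post-stratified estimate = 33.22 → 33.2%.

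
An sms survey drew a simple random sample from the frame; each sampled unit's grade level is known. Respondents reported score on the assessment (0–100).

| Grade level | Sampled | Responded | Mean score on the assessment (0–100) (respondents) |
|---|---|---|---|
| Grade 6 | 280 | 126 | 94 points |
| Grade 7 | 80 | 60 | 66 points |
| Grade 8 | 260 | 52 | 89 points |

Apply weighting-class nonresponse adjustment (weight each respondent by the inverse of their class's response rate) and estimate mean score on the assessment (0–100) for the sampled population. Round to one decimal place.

88.3

Response rates by class: Grade 6 126/280 = 45%, Grade 7 60/80 = 75%, Grade 8 52/260 = 20%.
Weighting each respondent by the inverse class response rate inflates each class back to its sampled size, so the class weight is n_sampled:
  Grade 6: 280 × 94 = 26,320
  Grade 7: 80 × 66 = 5280
  Grade 8: 260 × 89 = 23,140
Adjusted estimate = 54,740 / 620 = 88.2903 → 88.3.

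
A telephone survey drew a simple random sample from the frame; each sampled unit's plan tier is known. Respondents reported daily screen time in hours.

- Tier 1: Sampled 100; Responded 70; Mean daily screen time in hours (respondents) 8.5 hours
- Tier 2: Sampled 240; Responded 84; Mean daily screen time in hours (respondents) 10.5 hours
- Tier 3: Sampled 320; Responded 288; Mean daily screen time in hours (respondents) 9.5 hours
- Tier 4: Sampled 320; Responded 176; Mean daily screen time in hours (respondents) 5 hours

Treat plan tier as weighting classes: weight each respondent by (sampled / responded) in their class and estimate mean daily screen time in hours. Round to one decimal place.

8.2

Class response rates: Tier 1 70/100 = 70%, Tier 2 84/240 = 35%, Tier 3 288/320 = 90%, Tier 4 176/320 = 55%.
Each respondent's weight = sampled/responded in their class; summing within a class gives n_sampled, so:
  Tier 1: 100 × 8.5 = 850
  Tier 2: 240 × 10.5 = 2520
  Tier 3: 320 × 9.5 = 3040
  Tier 4: 320 × 5 = 1600
Adjusted estimate = 8010 / 980 = 8.17347 → 8.2.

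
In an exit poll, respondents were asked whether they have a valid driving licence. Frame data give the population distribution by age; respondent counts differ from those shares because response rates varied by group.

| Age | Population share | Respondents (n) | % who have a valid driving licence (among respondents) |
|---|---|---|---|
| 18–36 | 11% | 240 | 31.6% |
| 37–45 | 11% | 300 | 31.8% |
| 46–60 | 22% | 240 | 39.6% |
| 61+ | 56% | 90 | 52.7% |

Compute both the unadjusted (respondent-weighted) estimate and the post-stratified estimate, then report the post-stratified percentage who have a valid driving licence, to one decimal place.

Naive respondent-only estimate (weights = respondent counts):
  (240/870)×31.6 + (300/870)×31.8 + (240/870)×39.6 + (90/870)×52.7 = 36.0586%
Post-stratified estimate weights by population shares:
  0.11×31.6 + 0.11×31.8 + 0.22×39.6 + 0.56×52.7 = 45.198%

45.2%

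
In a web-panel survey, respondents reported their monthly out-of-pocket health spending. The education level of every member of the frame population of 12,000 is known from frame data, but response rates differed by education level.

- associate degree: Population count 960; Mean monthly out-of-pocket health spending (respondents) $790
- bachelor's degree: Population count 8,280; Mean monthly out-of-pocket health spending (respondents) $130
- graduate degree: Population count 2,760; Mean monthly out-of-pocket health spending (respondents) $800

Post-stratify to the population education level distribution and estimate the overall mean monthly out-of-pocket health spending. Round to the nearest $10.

$340

Post-stratification weights by population share, not respondent share:
  associate degree: (960/12,000) × 790 = 63.2
  bachelor's degree: (8,280/12,000) × 130 = 89.7
  graduate degree: (2,760/12,000) × 800 = 184
Post-stratified estimate = 336.9 → $340.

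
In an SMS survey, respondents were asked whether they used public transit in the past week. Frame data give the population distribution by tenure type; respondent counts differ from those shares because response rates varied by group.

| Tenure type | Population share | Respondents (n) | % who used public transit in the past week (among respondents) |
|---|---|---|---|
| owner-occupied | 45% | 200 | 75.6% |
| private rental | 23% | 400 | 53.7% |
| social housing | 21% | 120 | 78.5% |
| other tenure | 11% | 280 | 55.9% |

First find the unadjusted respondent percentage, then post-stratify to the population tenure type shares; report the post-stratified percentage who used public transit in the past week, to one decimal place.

Naive respondent-only estimate (weights = respondent counts):
  (200/1000)×75.6 + (400/1000)×53.7 + (120/1000)×78.5 + (280/1000)×55.9 = 61.672%
Reweighting by population tenure type shares:
  0.45×75.6 + 0.23×53.7 + 0.21×78.5 + 0.11×55.9 = 69.005%

69.0%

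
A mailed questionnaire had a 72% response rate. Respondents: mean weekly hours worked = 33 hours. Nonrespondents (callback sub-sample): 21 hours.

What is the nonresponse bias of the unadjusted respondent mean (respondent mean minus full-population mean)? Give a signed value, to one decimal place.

Nonresponse fraction = 1 − 0.72 = 0.28.
Bias = (nonresponse fraction) × (respondent mean − nonrespondent mean)
     = 0.28 × (33 − 21) = 0.28 × 12 = 3.36.

+3.4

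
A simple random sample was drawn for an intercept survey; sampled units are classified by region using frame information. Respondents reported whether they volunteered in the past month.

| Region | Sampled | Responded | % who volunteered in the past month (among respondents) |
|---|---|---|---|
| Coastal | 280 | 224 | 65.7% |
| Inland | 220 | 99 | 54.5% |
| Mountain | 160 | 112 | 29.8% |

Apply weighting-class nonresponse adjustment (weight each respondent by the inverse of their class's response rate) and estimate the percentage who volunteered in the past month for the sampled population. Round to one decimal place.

Response rates by class: Coastal 224/280 = 80%, Inland 99/220 = 45%, Mountain 112/160 = 70%.
Each respondent's weight = sampled/responded in their class; summing within a class gives n_sampled, so:
  Coastal: 280 × 65.7 = 18,396
  Inland: 220 × 54.5 = 11,990
  Mountain: 160 × 29.8 = 4768
Adjusted estimate = 35,154 / 660 = 53.2636 → 53.3%.

53.3%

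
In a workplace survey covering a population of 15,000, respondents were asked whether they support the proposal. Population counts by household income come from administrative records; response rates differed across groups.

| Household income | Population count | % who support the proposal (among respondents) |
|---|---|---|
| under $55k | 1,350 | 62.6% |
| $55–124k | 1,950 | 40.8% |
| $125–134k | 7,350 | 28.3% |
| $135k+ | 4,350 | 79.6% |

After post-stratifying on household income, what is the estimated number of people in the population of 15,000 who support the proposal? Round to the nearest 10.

7,180

Apply each group's respondent rate to its population count:
  under $55k: 1,350 × 62.6% = 845.1
  $55–124k: 1,950 × 40.8% = 795.6
  $125–134k: 7,350 × 28.3% = 2080.05
  $135k+: 4,350 × 79.6% = 3462.6
Estimated total = 7183.35 → 7,180.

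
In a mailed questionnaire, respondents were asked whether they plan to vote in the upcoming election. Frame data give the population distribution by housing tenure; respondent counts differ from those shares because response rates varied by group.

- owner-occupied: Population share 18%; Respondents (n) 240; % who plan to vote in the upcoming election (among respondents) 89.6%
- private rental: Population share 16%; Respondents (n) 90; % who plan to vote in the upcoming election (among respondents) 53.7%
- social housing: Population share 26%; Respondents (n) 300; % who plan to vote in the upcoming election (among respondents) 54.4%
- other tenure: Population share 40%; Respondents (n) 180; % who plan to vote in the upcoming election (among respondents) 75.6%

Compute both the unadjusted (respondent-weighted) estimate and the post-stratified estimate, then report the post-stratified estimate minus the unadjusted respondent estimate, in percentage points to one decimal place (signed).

-0.4 percentage points

Unadjusted (pooled respondent) estimate weights by respondent counts:
  (240/810)×89.6 + (90/810)×53.7 + (300/810)×54.4 + (180/810)×75.6 = 69.463%
Reweighting by population housing tenure shares:
  0.18×89.6 + 0.16×53.7 + 0.26×54.4 + 0.4×75.6 = 69.104%
Difference = 69.104 − 69.463 = -0.359 pp.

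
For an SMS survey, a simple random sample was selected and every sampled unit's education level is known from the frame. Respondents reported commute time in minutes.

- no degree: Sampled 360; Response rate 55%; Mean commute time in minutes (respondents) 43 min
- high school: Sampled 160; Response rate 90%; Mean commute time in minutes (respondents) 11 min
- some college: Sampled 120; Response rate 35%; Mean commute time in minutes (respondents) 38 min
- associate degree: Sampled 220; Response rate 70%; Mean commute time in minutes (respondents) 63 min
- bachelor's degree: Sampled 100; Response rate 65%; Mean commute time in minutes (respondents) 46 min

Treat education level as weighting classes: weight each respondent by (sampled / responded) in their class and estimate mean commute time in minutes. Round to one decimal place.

Weighting each respondent by the inverse class response rate inflates each class back to its sampled size, so the class weight is n_sampled:
  no degree: 360 × 43 = 15,480
  high school: 160 × 11 = 1760
  some college: 120 × 38 = 4560
  associate degree: 220 × 63 = 13,860
  bachelor's degree: 100 × 46 = 4600
Adjusted estimate = 40,260 / 960 = 41.9375 → 41.9.

41.9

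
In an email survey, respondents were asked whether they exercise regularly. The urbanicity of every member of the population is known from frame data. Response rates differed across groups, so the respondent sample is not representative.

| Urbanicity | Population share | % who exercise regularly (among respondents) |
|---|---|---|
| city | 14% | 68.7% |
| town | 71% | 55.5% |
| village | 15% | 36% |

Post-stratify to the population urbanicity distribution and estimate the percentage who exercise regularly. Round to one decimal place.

54.4%

Each cell contributes population-share × respondent value:
  city: 0.14 × 68.7 = 9.618
  town: 0.71 × 55.5 = 39.405
  village: 0.15 × 36 = 5.4
Post-stratified estimate = 54.423 → 54.4%.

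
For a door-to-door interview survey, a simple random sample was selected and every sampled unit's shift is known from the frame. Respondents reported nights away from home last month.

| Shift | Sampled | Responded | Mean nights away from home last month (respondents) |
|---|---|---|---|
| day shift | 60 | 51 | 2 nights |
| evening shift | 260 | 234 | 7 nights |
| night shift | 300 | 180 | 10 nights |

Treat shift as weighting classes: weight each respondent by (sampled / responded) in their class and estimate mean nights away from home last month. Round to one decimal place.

8.0

Response rates by class: day shift 51/60 = 85%, evening shift 234/260 = 90%, night shift 180/300 = 60%.
With weight = n_sampled/n_responded per class, the weighted class total is n_sampled:
  day shift: 60 × 2 = 120
  evening shift: 260 × 7 = 1820
  night shift: 300 × 10 = 3000
Adjusted estimate = 4940 / 620 = 7.96774 → 8.0.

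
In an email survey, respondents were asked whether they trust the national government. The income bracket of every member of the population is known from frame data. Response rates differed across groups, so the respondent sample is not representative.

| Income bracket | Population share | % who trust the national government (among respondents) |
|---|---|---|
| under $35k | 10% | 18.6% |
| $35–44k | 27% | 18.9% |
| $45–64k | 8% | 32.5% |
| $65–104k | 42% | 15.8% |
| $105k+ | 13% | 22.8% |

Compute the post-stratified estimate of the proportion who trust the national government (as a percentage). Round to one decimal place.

19.2%

Reweight to the known income bracket distribution:
  under $35k: 0.1 × 18.6 = 1.86
  $35–44k: 0.27 × 18.9 = 5.103
  $45–64k: 0.08 × 32.5 = 2.6
  $65–104k: 0.42 × 15.8 = 6.636
  $105k+: 0.13 × 22.8 = 2.964
Post-stratified estimate = 19.163 → 19.2%.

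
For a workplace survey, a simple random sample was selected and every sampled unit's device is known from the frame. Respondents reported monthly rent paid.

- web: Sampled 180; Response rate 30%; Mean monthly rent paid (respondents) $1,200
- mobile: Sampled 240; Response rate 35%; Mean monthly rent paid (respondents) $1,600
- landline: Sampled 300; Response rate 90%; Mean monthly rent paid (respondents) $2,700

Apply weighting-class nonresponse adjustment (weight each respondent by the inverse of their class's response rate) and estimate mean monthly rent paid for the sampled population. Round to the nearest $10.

Inverse-response-rate weighting restores each class to its sampled count, so class totals weight by n_sampled:
  web: 180 × 1200 = 216,000
  mobile: 240 × 1600 = 384,000
  landline: 300 × 2700 = 810,000
Adjusted estimate = 1,410,000 / 720 = 1958.33 → $1,960.

$1,960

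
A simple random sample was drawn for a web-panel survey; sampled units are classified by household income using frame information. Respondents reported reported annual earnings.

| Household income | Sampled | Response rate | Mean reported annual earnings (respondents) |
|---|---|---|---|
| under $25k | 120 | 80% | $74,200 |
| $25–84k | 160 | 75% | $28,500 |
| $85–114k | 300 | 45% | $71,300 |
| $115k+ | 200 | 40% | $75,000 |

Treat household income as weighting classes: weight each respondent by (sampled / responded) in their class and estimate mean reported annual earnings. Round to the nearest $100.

Each respondent's weight = sampled/responded in their class; summing within a class gives n_sampled, so:
  under $25k: 120 × 74,200 = 8,904,000
  $25–84k: 160 × 28,500 = 4,560,000
  $85–114k: 300 × 71,300 = 21,390,000
  $115k+: 200 × 75,000 = 15,000,000
Adjusted estimate = 49,854,000 / 780 = 63915.4 → $63,900.

$63,900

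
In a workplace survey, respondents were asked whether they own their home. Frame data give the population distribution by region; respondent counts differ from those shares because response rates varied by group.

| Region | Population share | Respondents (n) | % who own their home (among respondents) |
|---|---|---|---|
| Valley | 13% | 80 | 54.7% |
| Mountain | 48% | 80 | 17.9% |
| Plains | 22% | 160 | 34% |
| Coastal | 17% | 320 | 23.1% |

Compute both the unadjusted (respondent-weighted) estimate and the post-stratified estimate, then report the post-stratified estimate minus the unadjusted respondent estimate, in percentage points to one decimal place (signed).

-2.0 percentage points

Naive respondent-only estimate (weights = respondent counts):
  (80/640)×54.7 + (80/640)×17.9 + (160/640)×34 + (320/640)×23.1 = 29.125%
Post-stratified estimate weights by population shares:
  0.13×54.7 + 0.48×17.9 + 0.22×34 + 0.17×23.1 = 27.11%
Difference = 27.11 − 29.125 = -2.015 pp.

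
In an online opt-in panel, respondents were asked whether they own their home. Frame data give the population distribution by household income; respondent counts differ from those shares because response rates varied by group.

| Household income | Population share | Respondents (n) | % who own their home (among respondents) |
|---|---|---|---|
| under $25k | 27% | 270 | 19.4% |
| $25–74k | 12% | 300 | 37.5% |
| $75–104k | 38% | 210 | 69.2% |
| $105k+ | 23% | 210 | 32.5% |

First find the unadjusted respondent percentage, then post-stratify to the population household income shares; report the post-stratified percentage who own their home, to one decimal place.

Unadjusted (pooled respondent) estimate weights by respondent counts:
  (270/990)×19.4 + (300/990)×37.5 + (210/990)×69.2 + (210/990)×32.5 = 38.2273%
Post-stratifying to population shares instead:
  0.27×19.4 + 0.12×37.5 + 0.38×69.2 + 0.23×32.5 = 43.509%

43.5%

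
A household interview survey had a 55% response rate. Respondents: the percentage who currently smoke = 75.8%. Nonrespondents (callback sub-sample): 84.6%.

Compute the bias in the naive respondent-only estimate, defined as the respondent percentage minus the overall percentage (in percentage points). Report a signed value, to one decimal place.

-4.0 percentage points

Nonresponse fraction = 1 − 0.55 = 0.45.
Bias = (nonresponse fraction) × (respondent percentage − nonrespondent percentage)
     = 0.45 × (75.8 − 84.6) = 0.45 × -8.8 = -3.96.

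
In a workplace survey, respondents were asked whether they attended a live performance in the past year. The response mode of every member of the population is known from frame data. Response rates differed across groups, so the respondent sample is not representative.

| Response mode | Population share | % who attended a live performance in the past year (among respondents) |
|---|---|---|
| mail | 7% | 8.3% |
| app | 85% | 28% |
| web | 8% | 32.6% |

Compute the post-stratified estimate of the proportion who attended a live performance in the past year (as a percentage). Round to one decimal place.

Reweight to the known response mode distribution:
  mail: 0.07 × 8.3 = 0.581
  app: 0.85 × 28 = 23.8
  web: 0.08 × 32.6 = 2.608
Post-stratified estimate = 26.989 → 27.0%.

27.0%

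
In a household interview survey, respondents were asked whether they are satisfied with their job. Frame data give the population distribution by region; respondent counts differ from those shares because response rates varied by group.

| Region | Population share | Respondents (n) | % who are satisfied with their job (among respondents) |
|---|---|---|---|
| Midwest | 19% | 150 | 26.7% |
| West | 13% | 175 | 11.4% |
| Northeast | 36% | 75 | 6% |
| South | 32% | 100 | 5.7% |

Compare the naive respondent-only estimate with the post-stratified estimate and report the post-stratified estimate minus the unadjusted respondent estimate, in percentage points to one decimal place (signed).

-3.5 percentage points

Unadjusted (pooled respondent) estimate weights by respondent counts:
  (150/500)×26.7 + (175/500)×11.4 + (75/500)×6 + (100/500)×5.7 = 14.04%
Post-stratified estimate weights by population shares:
  0.19×26.7 + 0.13×11.4 + 0.36×6 + 0.32×5.7 = 10.539%
Difference = 10.539 − 14.04 = -3.501 pp.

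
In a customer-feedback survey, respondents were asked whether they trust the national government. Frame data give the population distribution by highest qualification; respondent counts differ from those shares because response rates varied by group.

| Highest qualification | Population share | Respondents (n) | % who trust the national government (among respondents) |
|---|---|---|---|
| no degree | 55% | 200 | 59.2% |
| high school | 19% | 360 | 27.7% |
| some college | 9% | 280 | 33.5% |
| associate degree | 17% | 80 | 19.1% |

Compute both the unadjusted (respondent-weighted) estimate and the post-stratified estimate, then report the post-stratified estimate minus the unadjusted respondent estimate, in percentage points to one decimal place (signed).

+8.5 percentage points

Naive respondent-only estimate (weights = respondent counts):
  (200/920)×59.2 + (360/920)×27.7 + (280/920)×33.5 + (80/920)×19.1 = 35.5652%
Post-stratified estimate weights by population shares:
  0.55×59.2 + 0.19×27.7 + 0.09×33.5 + 0.17×19.1 = 44.085%
Difference = 44.085 − 35.5652 = 8.5198 pp.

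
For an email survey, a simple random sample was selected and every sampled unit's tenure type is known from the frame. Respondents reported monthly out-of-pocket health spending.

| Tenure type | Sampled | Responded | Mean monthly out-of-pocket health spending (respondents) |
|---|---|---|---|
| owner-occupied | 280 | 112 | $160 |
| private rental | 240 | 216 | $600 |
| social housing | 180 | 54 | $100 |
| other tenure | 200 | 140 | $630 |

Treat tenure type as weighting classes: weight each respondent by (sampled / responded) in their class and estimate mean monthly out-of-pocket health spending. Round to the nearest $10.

Response rates by class: owner-occupied 112/280 = 40%, private rental 216/240 = 90%, social housing 54/180 = 30%, other tenure 140/200 = 70%.
Inverse-response-rate weighting restores each class to its sampled count, so class totals weight by n_sampled:
  owner-occupied: 280 × 160 = 44,800
  private rental: 240 × 600 = 144,000
  social housing: 180 × 100 = 18,000
  other tenure: 200 × 630 = 126,000
Adjusted estimate = 332,800 / 900 = 369.778 → $370.

$370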